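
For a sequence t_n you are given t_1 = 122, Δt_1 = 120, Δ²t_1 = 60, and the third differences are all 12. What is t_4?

674

Build the table forward from the leading diagonal:
D3: 12  12  12  12
D2: 60  72  84  96
D1: 120  180  252  336
t: 122  242  422  674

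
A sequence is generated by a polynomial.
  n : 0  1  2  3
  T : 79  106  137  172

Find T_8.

First differences: 27 , 31 , 35
Second differences: 4 , 4
Second differences constant at 4.
35 + 4 = 39;  172 + 39 = 211
39 + 4 = 43;  211 + 43 = 254
43 + 4 = 47;  254 + 47 = 301
47 + 4 = 51;  301 + 51 = 352
51 + 4 = 55;  352 + 55 = 407

407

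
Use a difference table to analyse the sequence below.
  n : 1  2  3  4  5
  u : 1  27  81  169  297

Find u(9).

1329

26  54  88  128
28  34  40
6  6
Third differences constant at 6.
40 + 6 = 46;  128 + 46 = 174;  297 + 174 = 471
46 + 6 = 52;  174 + 52 = 226;  471 + 226 = 697
52 + 6 = 58;  226 + 58 = 284;  697 + 284 = 981
58 + 6 = 64;  284 + 64 = 348;  981 + 348 = 1329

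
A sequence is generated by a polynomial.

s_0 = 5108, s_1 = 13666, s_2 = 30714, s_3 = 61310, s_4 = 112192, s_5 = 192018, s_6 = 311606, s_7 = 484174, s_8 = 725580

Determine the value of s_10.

1492978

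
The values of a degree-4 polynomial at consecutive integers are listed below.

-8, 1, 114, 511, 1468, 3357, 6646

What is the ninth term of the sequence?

Δ: 9 , 113 , 397 , 957 , 1889 , 3289
Δ²: 104 , 284 , 560 , 932 , 1400
Δ³: 180 , 276 , 372 , 468
Δ⁴: 96 , 96 , 96
The fourth differences are constant (96).
468 + 96 = 564;  1400 + 564 = 1964;  3289 + 1964 = 5253;  6646 + 5253 = 11899
564 + 96 = 660;  1964 + 660 = 2624;  5253 + 2624 = 7877;  11899 + 7877 = 19776

19776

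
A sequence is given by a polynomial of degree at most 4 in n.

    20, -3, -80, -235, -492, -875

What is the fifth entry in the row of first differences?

First differences: -23, -77, -155, -257, -383
Second differences: -54, -78, -102, -126
Third differences: -24, -24, -24

-383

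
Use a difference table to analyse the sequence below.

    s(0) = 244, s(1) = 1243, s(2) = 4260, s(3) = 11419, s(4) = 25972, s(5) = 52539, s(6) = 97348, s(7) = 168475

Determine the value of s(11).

999 , 3017 , 7159 , 14553 , 26567 , 44809 , 71127
2018 , 4142 , 7394 , 12014 , 18242 , 26318
2124 , 3252 , 4620 , 6228 , 8076
1128 , 1368 , 1608 , 1848
240 , 240 , 240
Fifth differences constant at 240.
1848 + 240 = 2088;  8076 + 2088 = 10164;  26318 + 10164 = 36482;  71127 + 36482 = 107609;  168475 + 107609 = 276084
2088 + 240 = 2328;  10164 + 2328 = 12492;  36482 + 12492 = 48974;  107609 + 48974 = 156583;  276084 + 156583 = 432667
2328 + 240 = 2568;  12492 + 2568 = 15060;  48974 + 15060 = 64034;  156583 + 64034 = 220617;  432667 + 220617 = 653284
2568 + 240 = 2808;  15060 + 2808 = 17868;  64034 + 17868 = 81902;  220617 + 81902 = 302519;  653284 + 302519 = 955803

955803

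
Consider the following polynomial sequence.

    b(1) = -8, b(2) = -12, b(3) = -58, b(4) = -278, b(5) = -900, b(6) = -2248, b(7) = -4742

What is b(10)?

D1: -4  -46  -220  -622  -1348  -2494
D2: -42  -174  -402  -726  -1146
D3: -132  -228  -324  -420
D4: -96  -96  -96
The fourth differences are constant (-96).
-420 − 96 = -516;  -1146 − 516 = -1662;  -2494 − 1662 = -4156;  -4742 − 4156 = -8898
-516 − 96 = -612;  -1662 − 612 = -2274;  -4156 − 2274 = -6430;  -8898 − 6430 = -15328
-612 − 96 = -708;  -2274 − 708 = -2982;  -6430 − 2982 = -9412;  -15328 − 9412 = -24740

-24740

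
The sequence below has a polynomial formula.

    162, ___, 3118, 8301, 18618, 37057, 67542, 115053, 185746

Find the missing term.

897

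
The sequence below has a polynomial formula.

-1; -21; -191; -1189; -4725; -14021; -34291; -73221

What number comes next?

First differences: -20  -170  -998  -3536  -9296  -20270  -38930
Second differences: -150  -828  -2538  -5760  -10974  -18660
Third differences: -678  -1710  -3222  -5214  -7686
Fourth differences: -1032  -1512  -1992  -2472
Fifth differences: -480  -480  -480
Constant fifth difference = -480, so extend:
-2472 − 480 = -2952;  -7686 − 2952 = -10638;  -18660 − 10638 = -29298;  -38930 − 29298 = -68228;  -73221 − 68228 = -141449

-141449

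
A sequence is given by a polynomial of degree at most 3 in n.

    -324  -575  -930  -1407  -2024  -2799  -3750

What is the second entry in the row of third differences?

-18

D1: -251, -355, -477, -617, -775, -951
D2: -104, -122, -140, -158, -176
D3: -18, -18, -18, -18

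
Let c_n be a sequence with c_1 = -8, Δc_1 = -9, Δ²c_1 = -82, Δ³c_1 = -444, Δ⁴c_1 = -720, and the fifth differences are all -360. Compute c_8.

Build the table forward from the leading diagonal:
Fifth differences: -360  -360  -360  -360  -360  -360  -360  -360
Fourth differences: -720  -1080  -1440  -1800  -2160  -2520  -2880  -3240
Third differences: -444  -1164  -2244  -3684  -5484  -7644  -10164  -13044
Second differences: -82  -526  -1690  -3934  -7618  -13102  -20746  -30910
First differences: -9  -91  -617  -2307  -6241  -13859  -26961  -47707
c: -8  -17  -108  -725  -3032  -9273  -23132  -50093

-50093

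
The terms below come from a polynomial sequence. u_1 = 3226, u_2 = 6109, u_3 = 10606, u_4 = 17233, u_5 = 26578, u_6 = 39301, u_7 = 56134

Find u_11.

181726

Δ: 2883, 4497, 6627, 9345, 12723, 16833
Δ²: 1614, 2130, 2718, 3378, 4110
Δ³: 516, 588, 660, 732
Δ⁴: 72, 72, 72
Constant fourth difference = 72, so extend:
732 + 72 = 804;  4110 + 804 = 4914;  16833 + 4914 = 21747;  56134 + 21747 = 77881
804 + 72 = 876;  4914 + 876 = 5790;  21747 + 5790 = 27537;  77881 + 27537 = 105418
876 + 72 = 948;  5790 + 948 = 6738;  27537 + 6738 = 34275;  105418 + 34275 = 139693
948 + 72 = 1020;  6738 + 1020 = 7758;  34275 + 7758 = 42033;  139693 + 42033 = 181726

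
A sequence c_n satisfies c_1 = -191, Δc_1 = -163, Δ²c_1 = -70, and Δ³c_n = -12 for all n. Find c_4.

-902

Build the table forward from the leading diagonal:
Δ³: -12  -12  -12  -12
Δ²: -70  -82  -94  -106
Δ: -163  -233  -315  -409
c: -191  -354  -587  -902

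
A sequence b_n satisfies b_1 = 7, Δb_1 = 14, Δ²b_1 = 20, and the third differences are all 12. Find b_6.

397

Build the table forward from the leading diagonal:
Δ³: 12  12  12  12  12  12
Δ²: 20  32  44  56  68  80
Δ: 14  34  66  110  166  234
b: 7  21  55  121  231  397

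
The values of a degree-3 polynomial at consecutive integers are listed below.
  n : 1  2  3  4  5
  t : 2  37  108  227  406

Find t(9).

1962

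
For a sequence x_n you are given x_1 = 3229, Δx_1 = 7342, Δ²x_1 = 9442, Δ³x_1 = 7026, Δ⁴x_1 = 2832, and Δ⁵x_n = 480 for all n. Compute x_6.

Build the table forward from the leading diagonal:
Δ⁵: 480  480  480  480  480  480
Δ⁴: 2832  3312  3792  4272  4752  5232
Δ³: 7026  9858  13170  16962  21234  25986
Δ²: 9442  16468  26326  39496  56458  77692
Δ: 7342  16784  33252  59578  99074  155532
x: 3229  10571  27355  60607  120185  219259

219259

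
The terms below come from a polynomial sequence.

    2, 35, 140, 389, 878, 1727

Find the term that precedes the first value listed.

-7

Δ: 33, 105, 249, 489, 849
Δ²: 72, 144, 240, 360
Δ³: 72, 96, 120
Δ⁴: 24, 24
The fourth differences are constant at 24.
Work back: 72 − 24 = 48;  72 − 48 = 24;  33 − 24 = 9;  2 − 9 = -7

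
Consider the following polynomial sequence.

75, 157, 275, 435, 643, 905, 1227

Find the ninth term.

2075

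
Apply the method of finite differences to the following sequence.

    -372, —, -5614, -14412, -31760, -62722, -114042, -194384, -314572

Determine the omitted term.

-1742

Using the last 7 terms:
D1: -8798, -17348, -30962, -51320, -80342, -120188
D2: -8550, -13614, -20358, -29022, -39846
D3: -5064, -6744, -8664, -10824
D4: -1680, -1920, -2160
D5: -240, -240
Constant fifth difference = -240.
Extend backward: -1680 + 240 = -1440;  -5064 + 1440 = -3624;  -8550 + 3624 = -4926;  -8798 + 4926 = -3872;  -5614 + 3872 = -1742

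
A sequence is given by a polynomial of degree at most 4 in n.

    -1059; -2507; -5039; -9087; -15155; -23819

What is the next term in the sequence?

-35727

First differences: -1448, -2532, -4048, -6068, -8664
Second differences: -1084, -1516, -2020, -2596
Third differences: -432, -504, -576
Fourth differences: -72, -72
Fourth differences constant at -72.
-576 − 72 = -648;  -2596 − 648 = -3244;  -8664 − 3244 = -11908;  -23819 − 11908 = -35727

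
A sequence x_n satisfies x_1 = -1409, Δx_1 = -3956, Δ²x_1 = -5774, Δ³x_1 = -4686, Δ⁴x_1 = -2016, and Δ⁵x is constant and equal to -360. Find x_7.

Build the table forward from the leading diagonal:
Δ⁵: -360, -360, -360, -360, -360, -360, -360
Δ⁴: -2016, -2376, -2736, -3096, -3456, -3816, -4176
Δ³: -4686, -6702, -9078, -11814, -14910, -18366, -22182
Δ²: -5774, -10460, -17162, -26240, -38054, -52964, -71330
Δ: -3956, -9730, -20190, -37352, -63592, -101646, -154610
x: -1409, -5365, -15095, -35285, -72637, -136229, -237875

-237875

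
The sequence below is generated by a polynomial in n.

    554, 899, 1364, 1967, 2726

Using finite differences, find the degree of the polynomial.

Δ: 345, 465, 603, 759
Δ²: 120, 138, 156
Δ³: 18, 18
The third differences are constant, so the polynomial has degree 3.

3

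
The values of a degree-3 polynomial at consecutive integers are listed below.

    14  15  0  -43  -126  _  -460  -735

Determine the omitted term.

Using the first 5 terms:
First differences: 1, -15, -43, -83
Second differences: -16, -28, -40
Third differences: -12, -12
Constant third difference = -12.
Extend forward: -40 − 12 = -52;  -83 − 52 = -135;  -126 − 135 = -261

-261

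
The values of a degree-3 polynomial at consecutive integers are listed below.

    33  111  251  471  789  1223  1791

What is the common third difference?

D1: 78, 140, 220, 318, 434, 568
D2: 62, 80, 98, 116, 134
D3: 18, 18, 18, 18

18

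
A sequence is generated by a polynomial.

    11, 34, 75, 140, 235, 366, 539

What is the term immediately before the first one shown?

0

23  41  65  95  131  173
18  24  30  36  42
6  6  6  6
The third differences are constant at 6.
Work back: 18 − 6 = 12;  23 − 12 = 11;  11 − 11 = 0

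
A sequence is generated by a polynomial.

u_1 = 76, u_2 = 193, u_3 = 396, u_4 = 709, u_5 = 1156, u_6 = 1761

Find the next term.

First differences: 117 , 203 , 313 , 447 , 605
Second differences: 86 , 110 , 134 , 158
Third differences: 24 , 24 , 24
Constant third difference = 24, so extend:
158 + 24 = 182;  605 + 182 = 787;  1761 + 787 = 2548

2548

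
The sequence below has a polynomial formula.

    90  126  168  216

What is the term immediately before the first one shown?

36  42  48
6  6
The second differences are constant at 6.
Work back: 36 − 6 = 30;  90 − 30 = 60

60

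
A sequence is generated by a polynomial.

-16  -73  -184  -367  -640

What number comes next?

-1021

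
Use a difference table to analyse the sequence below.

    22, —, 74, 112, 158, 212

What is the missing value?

44

Using the last 4 terms:
D1: 38  46  54
D2: 8  8
Constant second difference = 8.
Extend backward: 38 − 8 = 30;  74 − 30 = 44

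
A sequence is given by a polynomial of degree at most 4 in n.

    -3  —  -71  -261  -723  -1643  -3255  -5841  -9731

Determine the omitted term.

Using the last 7 terms:
First differences: -190, -462, -920, -1612, -2586, -3890
Second differences: -272, -458, -692, -974, -1304
Third differences: -186, -234, -282, -330
Fourth differences: -48, -48, -48
Constant fourth difference = -48.
Extend backward: -186 + 48 = -138;  -272 + 138 = -134;  -190 + 134 = -56;  -71 + 56 = -15

-15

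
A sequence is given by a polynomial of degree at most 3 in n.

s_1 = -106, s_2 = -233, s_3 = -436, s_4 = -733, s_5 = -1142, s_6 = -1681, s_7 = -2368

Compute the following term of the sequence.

D1: -127, -203, -297, -409, -539, -687
D2: -76, -94, -112, -130, -148
D3: -18, -18, -18, -18
Constant third difference = -18, so extend:
-148 − 18 = -166;  -687 − 166 = -853;  -2368 − 853 = -3221

-3221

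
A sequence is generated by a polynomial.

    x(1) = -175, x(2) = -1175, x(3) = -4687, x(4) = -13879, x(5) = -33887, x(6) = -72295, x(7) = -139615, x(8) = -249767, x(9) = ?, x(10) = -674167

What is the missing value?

-420559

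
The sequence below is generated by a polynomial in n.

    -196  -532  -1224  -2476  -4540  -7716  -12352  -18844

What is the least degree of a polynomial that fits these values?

4

Δ: -336, -692, -1252, -2064, -3176, -4636, -6492
Δ²: -356, -560, -812, -1112, -1460, -1856
Δ³: -204, -252, -300, -348, -396
Δ⁴: -48, -48, -48, -48
The fourth differences are constant, so the polynomial has degree 4.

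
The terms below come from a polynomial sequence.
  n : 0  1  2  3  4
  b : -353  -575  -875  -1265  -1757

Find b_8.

-4985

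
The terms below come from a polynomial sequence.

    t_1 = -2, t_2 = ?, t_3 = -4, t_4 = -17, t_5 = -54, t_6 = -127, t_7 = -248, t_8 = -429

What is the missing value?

Using the last 6 terms:
First differences: -13, -37, -73, -121, -181
Second differences: -24, -36, -48, -60
Third differences: -12, -12, -12
Constant third difference = -12.
Extend backward: -24 + 12 = -12;  -13 + 12 = -1;  -4 + 1 = -3

-3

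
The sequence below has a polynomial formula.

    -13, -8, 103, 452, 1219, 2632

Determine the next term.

D1: 5 , 111 , 349 , 767 , 1413
D2: 106 , 238 , 418 , 646
D3: 132 , 180 , 228
D4: 48 , 48
Fourth differences constant at 48.
228 + 48 = 276;  646 + 276 = 922;  1413 + 922 = 2335;  2632 + 2335 = 4967

4967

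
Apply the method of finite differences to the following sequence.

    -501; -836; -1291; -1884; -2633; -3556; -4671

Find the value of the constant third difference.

-18

D1: -335, -455, -593, -749, -923, -1115
D2: -120, -138, -156, -174, -192
D3: -18, -18, -18, -18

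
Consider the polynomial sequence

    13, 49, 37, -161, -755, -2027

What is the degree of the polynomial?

4

Δ: 36, -12, -198, -594, -1272
Δ²: -48, -186, -396, -678
Δ³: -138, -210, -282
Δ⁴: -72, -72
The fourth differences are constant, so the polynomial has degree 4.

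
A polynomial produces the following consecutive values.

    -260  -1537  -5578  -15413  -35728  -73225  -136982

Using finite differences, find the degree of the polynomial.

5

Δ: -1277, -4041, -9835, -20315, -37497, -63757
Δ²: -2764, -5794, -10480, -17182, -26260
Δ³: -3030, -4686, -6702, -9078
Δ⁴: -1656, -2016, -2376
Δ⁵: -360, -360
The fifth differences are constant, so the polynomial has degree 5.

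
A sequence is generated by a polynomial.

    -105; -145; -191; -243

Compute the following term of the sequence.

Δ: -40, -46, -52
Δ²: -6, -6
Constant second difference = -6, so extend:
-52 − 6 = -58;  -243 − 58 = -301

-301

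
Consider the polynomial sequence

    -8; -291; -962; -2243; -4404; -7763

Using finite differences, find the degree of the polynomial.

4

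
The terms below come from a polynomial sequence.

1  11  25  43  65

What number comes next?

91

10  14  18  22
4  4  4
Second differences constant at 4.
22 + 4 = 26;  65 + 26 = 91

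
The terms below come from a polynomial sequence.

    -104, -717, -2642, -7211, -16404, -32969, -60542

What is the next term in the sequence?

-103767

First differences: -613, -1925, -4569, -9193, -16565, -27573
Second differences: -1312, -2644, -4624, -7372, -11008
Third differences: -1332, -1980, -2748, -3636
Fourth differences: -648, -768, -888
Fifth differences: -120, -120
Fifth differences constant at -120.
-888 − 120 = -1008;  -3636 − 1008 = -4644;  -11008 − 4644 = -15652;  -27573 − 15652 = -43225;  -60542 − 43225 = -103767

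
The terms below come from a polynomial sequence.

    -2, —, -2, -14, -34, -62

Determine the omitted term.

2

Using the last 4 terms:
-12  -20  -28
-8  -8
Constant second difference = -8.
Extend backward: -12 + 8 = -4;  -2 + 4 = 2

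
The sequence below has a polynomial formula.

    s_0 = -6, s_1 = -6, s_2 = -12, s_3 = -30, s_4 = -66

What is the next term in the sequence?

Δ: 0 , -6 , -18 , -36
Δ²: -6 , -12 , -18
Δ³: -6 , -6
Third differences constant at -6.
-18 − 6 = -24;  -36 − 24 = -60;  -66 − 60 = -126

-126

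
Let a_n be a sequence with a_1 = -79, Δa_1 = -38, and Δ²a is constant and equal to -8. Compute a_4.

-217

Build the table forward from the leading diagonal:
Second differences: -8  -8  -8  -8
First differences: -38  -46  -54  -62
a: -79  -117  -163  -217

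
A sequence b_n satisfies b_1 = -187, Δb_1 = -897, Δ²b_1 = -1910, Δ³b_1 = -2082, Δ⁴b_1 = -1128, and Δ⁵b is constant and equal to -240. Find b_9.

-269835

Build the table forward from the leading diagonal:
Fifth differences: -240  -240  -240  -240  -240  -240  -240  -240  -240
Fourth differences: -1128  -1368  -1608  -1848  -2088  -2328  -2568  -2808  -3048
Third differences: -2082  -3210  -4578  -6186  -8034  -10122  -12450  -15018  -17826
Second differences: -1910  -3992  -7202  -11780  -17966  -26000  -36122  -48572  -63590
First differences: -897  -2807  -6799  -14001  -25781  -43747  -69747  -105869  -154441
b: -187  -1084  -3891  -10690  -24691  -50472  -94219  -163966  -269835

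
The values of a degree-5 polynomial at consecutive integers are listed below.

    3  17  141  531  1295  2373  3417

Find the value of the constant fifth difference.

D1: 14, 124, 390, 764, 1078, 1044
D2: 110, 266, 374, 314, -34
D3: 156, 108, -60, -348
D4: -48, -168, -288
D5: -120, -120

-120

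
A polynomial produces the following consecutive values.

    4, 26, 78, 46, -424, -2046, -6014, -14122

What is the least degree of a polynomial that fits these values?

First differences: 22, 52, -32, -470, -1622, -3968, -8108
Second differences: 30, -84, -438, -1152, -2346, -4140
Third differences: -114, -354, -714, -1194, -1794
Fourth differences: -240, -360, -480, -600
Fifth differences: -120, -120, -120
The fifth differences are constant, so the polynomial has degree 5.

5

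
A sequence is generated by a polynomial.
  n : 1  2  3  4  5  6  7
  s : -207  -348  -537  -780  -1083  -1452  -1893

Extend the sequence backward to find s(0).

-108

Δ: -141, -189, -243, -303, -369, -441
Δ²: -48, -54, -60, -66, -72
Δ³: -6, -6, -6, -6
The third differences are constant at -6.
Work back: -48 + 6 = -42;  -141 + 42 = -99;  -207 + 99 = -108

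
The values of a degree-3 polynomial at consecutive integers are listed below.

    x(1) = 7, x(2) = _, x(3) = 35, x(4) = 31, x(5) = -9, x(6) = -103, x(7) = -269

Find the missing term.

21

Using the last 5 terms:
First differences: -4  -40  -94  -166
Second differences: -36  -54  -72
Third differences: -18  -18
Constant third difference = -18.
Extend backward: -36 + 18 = -18;  -4 + 18 = 14;  35 − 14 = 21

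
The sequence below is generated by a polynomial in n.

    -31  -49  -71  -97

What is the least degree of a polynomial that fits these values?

Δ: -18, -22, -26
Δ²: -4, -4
The second differences are constant, so the polynomial has degree 2.

2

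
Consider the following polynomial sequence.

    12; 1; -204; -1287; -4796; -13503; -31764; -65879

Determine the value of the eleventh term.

Δ: -11  -205  -1083  -3509  -8707  -18261  -34115
Δ²: -194  -878  -2426  -5198  -9554  -15854
Δ³: -684  -1548  -2772  -4356  -6300
Δ⁴: -864  -1224  -1584  -1944
Δ⁵: -360  -360  -360
Fifth differences constant at -360.
-1944 − 360 = -2304;  -6300 − 2304 = -8604;  -15854 − 8604 = -24458;  -34115 − 24458 = -58573;  -65879 − 58573 = -124452
-2304 − 360 = -2664;  -8604 − 2664 = -11268;  -24458 − 11268 = -35726;  -58573 − 35726 = -94299;  -124452 − 94299 = -218751
-2664 − 360 = -3024;  -11268 − 3024 = -14292;  -35726 − 14292 = -50018;  -94299 − 50018 = -144317;  -218751 − 144317 = -363068

-363068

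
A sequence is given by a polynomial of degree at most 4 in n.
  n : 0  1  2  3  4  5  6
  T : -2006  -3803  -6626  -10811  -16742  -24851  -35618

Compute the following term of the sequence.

Δ: -1797, -2823, -4185, -5931, -8109, -10767
Δ²: -1026, -1362, -1746, -2178, -2658
Δ³: -336, -384, -432, -480
Δ⁴: -48, -48, -48
Constant fourth difference = -48, so extend:
-480 − 48 = -528;  -2658 − 528 = -3186;  -10767 − 3186 = -13953;  -35618 − 13953 = -49571

-49571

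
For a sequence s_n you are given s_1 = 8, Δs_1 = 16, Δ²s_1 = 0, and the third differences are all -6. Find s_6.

28

Build the table forward from the leading diagonal:
Δ³: -6  -6  -6  -6  -6  -6
Δ²: 0  -6  -12  -18  -24  -30
Δ: 16  16  10  -2  -20  -44
s: 8  24  40  50  48  28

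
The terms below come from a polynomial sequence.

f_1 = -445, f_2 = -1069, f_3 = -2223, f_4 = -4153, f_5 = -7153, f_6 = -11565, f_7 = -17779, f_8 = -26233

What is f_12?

-92889

-624 , -1154 , -1930 , -3000 , -4412 , -6214 , -8454
-530 , -776 , -1070 , -1412 , -1802 , -2240
-246 , -294 , -342 , -390 , -438
-48 , -48 , -48 , -48
Constant fourth difference = -48, so extend:
-438 − 48 = -486;  -2240 − 486 = -2726;  -8454 − 2726 = -11180;  -26233 − 11180 = -37413
-486 − 48 = -534;  -2726 − 534 = -3260;  -11180 − 3260 = -14440;  -37413 − 14440 = -51853
-534 − 48 = -582;  -3260 − 582 = -3842;  -14440 − 3842 = -18282;  -51853 − 18282 = -70135
-582 − 48 = -630;  -3842 − 630 = -4472;  -18282 − 4472 = -22754;  -70135 − 22754 = -92889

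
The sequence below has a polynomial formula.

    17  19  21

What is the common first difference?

2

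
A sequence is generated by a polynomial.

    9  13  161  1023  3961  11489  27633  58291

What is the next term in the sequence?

111593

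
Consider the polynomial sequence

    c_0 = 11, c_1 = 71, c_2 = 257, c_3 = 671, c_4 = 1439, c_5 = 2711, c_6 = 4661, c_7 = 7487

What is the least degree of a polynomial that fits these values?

4

Δ: 60, 186, 414, 768, 1272, 1950, 2826
Δ²: 126, 228, 354, 504, 678, 876
Δ³: 102, 126, 150, 174, 198
Δ⁴: 24, 24, 24, 24
The fourth differences are constant, so the polynomial has degree 4.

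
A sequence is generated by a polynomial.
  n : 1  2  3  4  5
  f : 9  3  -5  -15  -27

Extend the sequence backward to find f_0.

13

Δ: -6, -8, -10, -12
Δ²: -2, -2, -2
The second differences are constant at -2.
Work back: -6 + 2 = -4;  9 + 4 = 13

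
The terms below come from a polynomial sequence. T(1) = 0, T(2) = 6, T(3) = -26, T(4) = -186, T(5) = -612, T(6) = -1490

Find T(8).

-5586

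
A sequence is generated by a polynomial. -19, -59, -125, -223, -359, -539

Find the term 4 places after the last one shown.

-1819

D1: -40, -66, -98, -136, -180
D2: -26, -32, -38, -44
D3: -6, -6, -6
Constant third difference = -6, so extend:
-44 − 6 = -50;  -180 − 50 = -230;  -539 − 230 = -769
-50 − 6 = -56;  -230 − 56 = -286;  -769 − 286 = -1055
-56 − 6 = -62;  -286 − 62 = -348;  -1055 − 348 = -1403
-62 − 6 = -68;  -348 − 68 = -416;  -1403 − 416 = -1819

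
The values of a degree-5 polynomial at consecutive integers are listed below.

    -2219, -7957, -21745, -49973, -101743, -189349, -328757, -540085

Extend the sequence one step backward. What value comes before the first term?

-373

D1: -5738  -13788  -28228  -51770  -87606  -139408  -211328
D2: -8050  -14440  -23542  -35836  -51802  -71920
D3: -6390  -9102  -12294  -15966  -20118
D4: -2712  -3192  -3672  -4152
D5: -480  -480  -480
The fifth differences are constant at -480.
Work back: -2712 + 480 = -2232;  -6390 + 2232 = -4158;  -8050 + 4158 = -3892;  -5738 + 3892 = -1846;  -2219 + 1846 = -373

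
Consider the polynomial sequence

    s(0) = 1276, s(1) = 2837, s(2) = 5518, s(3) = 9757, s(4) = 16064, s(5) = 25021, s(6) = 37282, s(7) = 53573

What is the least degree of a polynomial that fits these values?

4

First differences: 1561, 2681, 4239, 6307, 8957, 12261, 16291
Second differences: 1120, 1558, 2068, 2650, 3304, 4030
Third differences: 438, 510, 582, 654, 726
Fourth differences: 72, 72, 72, 72
The fourth differences are constant, so the polynomial has degree 4.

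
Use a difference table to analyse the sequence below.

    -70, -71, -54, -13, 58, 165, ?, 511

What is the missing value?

314

Using the first 6 terms:
-1  17  41  71  107
18  24  30  36
6  6  6
Constant third difference = 6.
Extend forward: 36 + 6 = 42;  107 + 42 = 149;  165 + 149 = 314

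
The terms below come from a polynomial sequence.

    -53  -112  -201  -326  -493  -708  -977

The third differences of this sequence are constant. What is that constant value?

First differences: -59, -89, -125, -167, -215, -269
Second differences: -30, -36, -42, -48, -54
Third differences: -6, -6, -6, -6

-6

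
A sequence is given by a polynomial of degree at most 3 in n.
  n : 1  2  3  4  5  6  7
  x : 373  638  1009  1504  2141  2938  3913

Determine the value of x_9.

6469

D1: 265 , 371 , 495 , 637 , 797 , 975
D2: 106 , 124 , 142 , 160 , 178
D3: 18 , 18 , 18 , 18
Constant third difference = 18, so extend:
178 + 18 = 196;  975 + 196 = 1171;  3913 + 1171 = 5084
196 + 18 = 214;  1171 + 214 = 1385;  5084 + 1385 = 6469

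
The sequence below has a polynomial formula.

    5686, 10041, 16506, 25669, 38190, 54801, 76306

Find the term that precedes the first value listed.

Δ: 4355  6465  9163  12521  16611  21505
Δ²: 2110  2698  3358  4090  4894
Δ³: 588  660  732  804
Δ⁴: 72  72  72
The fourth differences are constant at 72.
Work back: 588 − 72 = 516;  2110 − 516 = 1594;  4355 − 1594 = 2761;  5686 − 2761 = 2925

2925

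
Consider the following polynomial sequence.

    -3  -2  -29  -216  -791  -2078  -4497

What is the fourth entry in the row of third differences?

-420

Δ: 1, -27, -187, -575, -1287, -2419
Δ²: -28, -160, -388, -712, -1132
Δ³: -132, -228, -324, -420
Δ⁴: -96, -96, -96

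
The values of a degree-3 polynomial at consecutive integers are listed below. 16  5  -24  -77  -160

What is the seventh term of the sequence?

-440

D1: -11  -29  -53  -83
D2: -18  -24  -30
D3: -6  -6
Constant third difference = -6, so extend:
-30 − 6 = -36;  -83 − 36 = -119;  -160 − 119 = -279
-36 − 6 = -42;  -119 − 42 = -161;  -279 − 161 = -440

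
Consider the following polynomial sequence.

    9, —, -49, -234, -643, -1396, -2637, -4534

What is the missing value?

8

Using the last 6 terms:
D1: -185  -409  -753  -1241  -1897
D2: -224  -344  -488  -656
D3: -120  -144  -168
D4: -24  -24
Constant fourth difference = -24.
Extend backward: -120 + 24 = -96;  -224 + 96 = -128;  -185 + 128 = -57;  -49 + 57 = 8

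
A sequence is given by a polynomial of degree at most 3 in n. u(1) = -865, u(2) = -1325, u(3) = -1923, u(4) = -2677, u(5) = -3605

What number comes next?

-4725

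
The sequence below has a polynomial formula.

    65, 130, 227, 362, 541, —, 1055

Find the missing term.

Using the first 5 terms:
D1: 65  97  135  179
D2: 32  38  44
D3: 6  6
Constant third difference = 6.
Extend forward: 44 + 6 = 50;  179 + 50 = 229;  541 + 229 = 770

770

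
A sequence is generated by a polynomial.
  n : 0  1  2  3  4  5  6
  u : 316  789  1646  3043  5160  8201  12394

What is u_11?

Δ: 473  857  1397  2117  3041  4193
Δ²: 384  540  720  924  1152
Δ³: 156  180  204  228
Δ⁴: 24  24  24
The fourth differences are constant (24).
228 + 24 = 252;  1152 + 252 = 1404;  4193 + 1404 = 5597;  12394 + 5597 = 17991
252 + 24 = 276;  1404 + 276 = 1680;  5597 + 1680 = 7277;  17991 + 7277 = 25268
276 + 24 = 300;  1680 + 300 = 1980;  7277 + 1980 = 9257;  25268 + 9257 = 34525
300 + 24 = 324;  1980 + 324 = 2304;  9257 + 2304 = 11561;  34525 + 11561 = 46086
324 + 24 = 348;  2304 + 348 = 2652;  11561 + 2652 = 14213;  46086 + 14213 = 60299

60299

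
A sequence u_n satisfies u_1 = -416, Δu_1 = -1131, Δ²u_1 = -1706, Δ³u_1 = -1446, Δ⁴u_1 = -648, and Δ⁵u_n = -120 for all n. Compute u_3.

-4384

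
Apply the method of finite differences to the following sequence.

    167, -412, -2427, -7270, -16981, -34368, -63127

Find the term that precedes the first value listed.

First differences: -579, -2015, -4843, -9711, -17387, -28759
Second differences: -1436, -2828, -4868, -7676, -11372
Third differences: -1392, -2040, -2808, -3696
Fourth differences: -648, -768, -888
Fifth differences: -120, -120
The fifth differences are constant at -120.
Work back: -648 + 120 = -528;  -1392 + 528 = -864;  -1436 + 864 = -572;  -579 + 572 = -7;  167 + 7 = 174

174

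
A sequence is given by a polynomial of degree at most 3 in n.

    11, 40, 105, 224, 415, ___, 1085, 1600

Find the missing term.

696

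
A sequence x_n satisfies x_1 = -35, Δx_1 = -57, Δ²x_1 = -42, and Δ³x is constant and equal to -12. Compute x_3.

Build the table forward from the leading diagonal:
Δ³: -12  -12  -12
Δ²: -42  -54  -66
Δ: -57  -99  -153
x: -35  -92  -191

-191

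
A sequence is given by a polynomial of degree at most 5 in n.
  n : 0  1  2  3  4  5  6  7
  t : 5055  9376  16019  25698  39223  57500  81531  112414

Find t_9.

First differences: 4321  6643  9679  13525  18277  24031  30883
Second differences: 2322  3036  3846  4752  5754  6852
Third differences: 714  810  906  1002  1098
Fourth differences: 96  96  96  96
Constant fourth difference = 96, so extend:
1098 + 96 = 1194;  6852 + 1194 = 8046;  30883 + 8046 = 38929;  112414 + 38929 = 151343
1194 + 96 = 1290;  8046 + 1290 = 9336;  38929 + 9336 = 48265;  151343 + 48265 = 199608

199608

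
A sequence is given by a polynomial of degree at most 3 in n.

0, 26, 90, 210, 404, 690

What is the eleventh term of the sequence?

Δ: 26, 64, 120, 194, 286
Δ²: 38, 56, 74, 92
Δ³: 18, 18, 18
Third differences constant at 18.
92 + 18 = 110;  286 + 110 = 396;  690 + 396 = 1086
110 + 18 = 128;  396 + 128 = 524;  1086 + 524 = 1610
128 + 18 = 146;  524 + 146 = 670;  1610 + 670 = 2280
146 + 18 = 164;  670 + 164 = 834;  2280 + 834 = 3114
164 + 18 = 182;  834 + 182 = 1016;  3114 + 1016 = 4130

4130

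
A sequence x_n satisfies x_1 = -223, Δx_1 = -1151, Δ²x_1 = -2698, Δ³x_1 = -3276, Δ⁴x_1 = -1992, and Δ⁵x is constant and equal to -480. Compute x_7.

Build the table forward from the leading diagonal:
D5: -480  -480  -480  -480  -480  -480  -480
D4: -1992  -2472  -2952  -3432  -3912  -4392  -4872
D3: -3276  -5268  -7740  -10692  -14124  -18036  -22428
D2: -2698  -5974  -11242  -18982  -29674  -43798  -61834
D1: -1151  -3849  -9823  -21065  -40047  -69721  -113519
x: -223  -1374  -5223  -15046  -36111  -76158  -145879

-145879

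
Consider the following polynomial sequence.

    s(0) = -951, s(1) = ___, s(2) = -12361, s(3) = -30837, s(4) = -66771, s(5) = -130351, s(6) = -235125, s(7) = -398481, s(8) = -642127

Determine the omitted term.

-4035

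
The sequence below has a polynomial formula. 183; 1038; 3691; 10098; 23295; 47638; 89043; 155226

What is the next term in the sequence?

255943

855, 2653, 6407, 13197, 24343, 41405, 66183
1798, 3754, 6790, 11146, 17062, 24778
1956, 3036, 4356, 5916, 7716
1080, 1320, 1560, 1800
240, 240, 240
Constant fifth difference = 240, so extend:
1800 + 240 = 2040;  7716 + 2040 = 9756;  24778 + 9756 = 34534;  66183 + 34534 = 100717;  155226 + 100717 = 255943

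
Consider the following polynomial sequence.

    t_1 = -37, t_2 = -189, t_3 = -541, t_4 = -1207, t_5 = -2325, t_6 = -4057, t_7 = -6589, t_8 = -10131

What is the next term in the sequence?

-14917

D1: -152 , -352 , -666 , -1118 , -1732 , -2532 , -3542
D2: -200 , -314 , -452 , -614 , -800 , -1010
D3: -114 , -138 , -162 , -186 , -210
D4: -24 , -24 , -24 , -24
Fourth differences constant at -24.
-210 − 24 = -234;  -1010 − 234 = -1244;  -3542 − 1244 = -4786;  -10131 − 4786 = -14917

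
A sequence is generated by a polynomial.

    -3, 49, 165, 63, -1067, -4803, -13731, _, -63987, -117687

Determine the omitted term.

-31685

Using the first 7 terms:
First differences: 52, 116, -102, -1130, -3736, -8928
Second differences: 64, -218, -1028, -2606, -5192
Third differences: -282, -810, -1578, -2586
Fourth differences: -528, -768, -1008
Fifth differences: -240, -240
Constant fifth difference = -240.
Extend forward: -1008 − 240 = -1248;  -2586 − 1248 = -3834;  -5192 − 3834 = -9026;  -8928 − 9026 = -17954;  -13731 − 17954 = -31685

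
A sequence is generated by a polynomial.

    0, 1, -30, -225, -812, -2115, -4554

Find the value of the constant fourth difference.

-96

First differences: 1, -31, -195, -587, -1303, -2439
Second differences: -32, -164, -392, -716, -1136
Third differences: -132, -228, -324, -420
Fourth differences: -96, -96, -96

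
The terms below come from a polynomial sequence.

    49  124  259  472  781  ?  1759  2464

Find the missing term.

Using the first 5 terms:
D1: 75, 135, 213, 309
D2: 60, 78, 96
D3: 18, 18
Constant third difference = 18.
Extend forward: 96 + 18 = 114;  309 + 114 = 423;  781 + 423 = 1204

1204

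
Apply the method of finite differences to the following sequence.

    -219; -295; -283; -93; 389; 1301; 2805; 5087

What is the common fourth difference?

First differences: -76, 12, 190, 482, 912, 1504, 2282
Second differences: 88, 178, 292, 430, 592, 778
Third differences: 90, 114, 138, 162, 186
Fourth differences: 24, 24, 24, 24

24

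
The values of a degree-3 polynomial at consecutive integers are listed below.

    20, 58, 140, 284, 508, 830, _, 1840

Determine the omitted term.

1268

Using the first 6 terms:
D1: 38  82  144  224  322
D2: 44  62  80  98
D3: 18  18  18
Constant third difference = 18.
Extend forward: 98 + 18 = 116;  322 + 116 = 438;  830 + 438 = 1268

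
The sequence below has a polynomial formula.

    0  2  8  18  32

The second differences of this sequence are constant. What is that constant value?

First differences: 2, 6, 10, 14
Second differences: 4, 4, 4

4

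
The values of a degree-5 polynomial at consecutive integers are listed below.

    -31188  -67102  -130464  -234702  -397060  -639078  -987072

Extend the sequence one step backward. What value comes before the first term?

D1: -35914, -63362, -104238, -162358, -242018, -347994
D2: -27448, -40876, -58120, -79660, -105976
D3: -13428, -17244, -21540, -26316
D4: -3816, -4296, -4776
D5: -480, -480
The fifth differences are constant at -480.
Work back: -3816 + 480 = -3336;  -13428 + 3336 = -10092;  -27448 + 10092 = -17356;  -35914 + 17356 = -18558;  -31188 + 18558 = -12630

-12630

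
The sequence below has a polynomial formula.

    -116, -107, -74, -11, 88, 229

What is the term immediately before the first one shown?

-107

Δ: 9, 33, 63, 99, 141
Δ²: 24, 30, 36, 42
Δ³: 6, 6, 6
The third differences are constant at 6.
Work back: 24 − 6 = 18;  9 − 18 = -9;  -116 + 9 = -107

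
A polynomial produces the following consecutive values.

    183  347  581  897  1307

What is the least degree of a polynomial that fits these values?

164, 234, 316, 410
70, 82, 94
12, 12
The third differences are constant, so the polynomial has degree 3.

3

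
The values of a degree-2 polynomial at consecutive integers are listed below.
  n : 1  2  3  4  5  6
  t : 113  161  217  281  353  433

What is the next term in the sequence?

521

D1: 48 , 56 , 64 , 72 , 80
D2: 8 , 8 , 8 , 8
Constant second difference = 8, so extend:
80 + 8 = 88;  433 + 88 = 521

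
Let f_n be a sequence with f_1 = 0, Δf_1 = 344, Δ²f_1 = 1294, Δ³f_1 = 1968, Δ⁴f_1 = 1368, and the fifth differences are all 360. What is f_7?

Build the table forward from the leading diagonal:
D5: 360  360  360  360  360  360  360
D4: 1368  1728  2088  2448  2808  3168  3528
D3: 1968  3336  5064  7152  9600  12408  15576
D2: 1294  3262  6598  11662  18814  28414  40822
D1: 344  1638  4900  11498  23160  41974  70388
f: 0  344  1982  6882  18380  41540  83514

83514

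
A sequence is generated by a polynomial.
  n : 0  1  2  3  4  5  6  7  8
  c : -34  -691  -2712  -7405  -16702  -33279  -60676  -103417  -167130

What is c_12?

Δ: -657  -2021  -4693  -9297  -16577  -27397  -42741  -63713
Δ²: -1364  -2672  -4604  -7280  -10820  -15344  -20972
Δ³: -1308  -1932  -2676  -3540  -4524  -5628
Δ⁴: -624  -744  -864  -984  -1104
Δ⁵: -120  -120  -120  -120
Constant fifth difference = -120, so extend:
-1104 − 120 = -1224;  -5628 − 1224 = -6852;  -20972 − 6852 = -27824;  -63713 − 27824 = -91537;  -167130 − 91537 = -258667
-1224 − 120 = -1344;  -6852 − 1344 = -8196;  -27824 − 8196 = -36020;  -91537 − 36020 = -127557;  -258667 − 127557 = -386224
-1344 − 120 = -1464;  -8196 − 1464 = -9660;  -36020 − 9660 = -45680;  -127557 − 45680 = -173237;  -386224 − 173237 = -559461
-1464 − 120 = -1584;  -9660 − 1584 = -11244;  -45680 − 11244 = -56924;  -173237 − 56924 = -230161;  -559461 − 230161 = -789622

-789622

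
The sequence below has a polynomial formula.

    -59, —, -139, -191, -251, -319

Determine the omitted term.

-95

Using the last 4 terms:
D1: -52  -60  -68
D2: -8  -8
Constant second difference = -8.
Extend backward: -52 + 8 = -44;  -139 + 44 = -95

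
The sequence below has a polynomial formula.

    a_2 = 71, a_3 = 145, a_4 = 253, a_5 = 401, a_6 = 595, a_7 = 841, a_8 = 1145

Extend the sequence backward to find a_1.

25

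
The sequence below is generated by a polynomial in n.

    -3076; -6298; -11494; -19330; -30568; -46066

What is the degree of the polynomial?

-3222, -5196, -7836, -11238, -15498
-1974, -2640, -3402, -4260
-666, -762, -858
-96, -96
The fourth differences are constant, so the polynomial has degree 4.

4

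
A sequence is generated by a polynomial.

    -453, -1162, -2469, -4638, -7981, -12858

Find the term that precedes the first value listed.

-709  -1307  -2169  -3343  -4877
-598  -862  -1174  -1534
-264  -312  -360
-48  -48
The fourth differences are constant at -48.
Work back: -264 + 48 = -216;  -598 + 216 = -382;  -709 + 382 = -327;  -453 + 327 = -126

-126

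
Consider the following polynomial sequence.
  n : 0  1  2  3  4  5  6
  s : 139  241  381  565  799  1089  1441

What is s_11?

4341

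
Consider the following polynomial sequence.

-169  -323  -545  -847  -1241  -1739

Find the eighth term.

First differences: -154, -222, -302, -394, -498
Second differences: -68, -80, -92, -104
Third differences: -12, -12, -12
Third differences constant at -12.
-104 − 12 = -116;  -498 − 116 = -614;  -1739 − 614 = -2353
-116 − 12 = -128;  -614 − 128 = -742;  -2353 − 742 = -3095

-3095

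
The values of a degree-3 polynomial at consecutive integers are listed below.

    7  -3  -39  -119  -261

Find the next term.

-483

First differences: -10 , -36 , -80 , -142
Second differences: -26 , -44 , -62
Third differences: -18 , -18
Third differences constant at -18.
-62 − 18 = -80;  -142 − 80 = -222;  -261 − 222 = -483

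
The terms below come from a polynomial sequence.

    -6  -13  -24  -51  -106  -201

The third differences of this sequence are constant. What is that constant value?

D1: -7, -11, -27, -55, -95
D2: -4, -16, -28, -40
D3: -12, -12, -12

-12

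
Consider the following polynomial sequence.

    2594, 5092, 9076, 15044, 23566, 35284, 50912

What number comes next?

Δ: 2498 , 3984 , 5968 , 8522 , 11718 , 15628
Δ²: 1486 , 1984 , 2554 , 3196 , 3910
Δ³: 498 , 570 , 642 , 714
Δ⁴: 72 , 72 , 72
Constant fourth difference = 72, so extend:
714 + 72 = 786;  3910 + 786 = 4696;  15628 + 4696 = 20324;  50912 + 20324 = 71236

71236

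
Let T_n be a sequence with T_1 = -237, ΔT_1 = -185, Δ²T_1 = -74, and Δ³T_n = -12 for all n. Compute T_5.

-1469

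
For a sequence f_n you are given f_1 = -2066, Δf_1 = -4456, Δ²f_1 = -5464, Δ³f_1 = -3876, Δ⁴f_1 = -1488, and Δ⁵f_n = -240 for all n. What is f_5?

-69666

Build the table forward from the leading diagonal:
Fifth differences: -240, -240, -240, -240, -240
Fourth differences: -1488, -1728, -1968, -2208, -2448
Third differences: -3876, -5364, -7092, -9060, -11268
Second differences: -5464, -9340, -14704, -21796, -30856
First differences: -4456, -9920, -19260, -33964, -55760
f: -2066, -6522, -16442, -35702, -69666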